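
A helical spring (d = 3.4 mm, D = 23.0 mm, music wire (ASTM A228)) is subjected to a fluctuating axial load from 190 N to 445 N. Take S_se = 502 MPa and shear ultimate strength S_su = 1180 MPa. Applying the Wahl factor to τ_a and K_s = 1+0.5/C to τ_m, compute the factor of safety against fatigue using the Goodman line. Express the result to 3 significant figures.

C = D/d = 23.0/3.4 = 6.7647; K_W = (4C−1)/(4C−4)+0.615/C = 1.2210; K_s = 1+0.5/C = 1.0739
F_a = (F_max−F_min)/2 = 127.5 N; F_m = (F_max+F_min)/2 = 317.5 N
τ_a = K_W·8F_aD/(πd³) = 1.2210 × 189.99 = 231.99 MPa
τ_m = K_s·8F_mD/(πd³) = 1.0739 × 473.12 = 508.09 MPa
Goodman: 1/n_f = τ_a/S_se + τ_m/S_su = 231.99/502 + 508.09/1180 = 0.46212 + 0.43059 = 0.89271
n_f = 1/0.89271 = 1.12

1.12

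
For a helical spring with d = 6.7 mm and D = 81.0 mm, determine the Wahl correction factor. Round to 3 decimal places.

1.119

C = D/d = 81.0/6.7 = 12.0896
K_W = (4C−1)/(4C−4) + 0.615/C = 47.358/44.358 + 0.0509 = 1.1185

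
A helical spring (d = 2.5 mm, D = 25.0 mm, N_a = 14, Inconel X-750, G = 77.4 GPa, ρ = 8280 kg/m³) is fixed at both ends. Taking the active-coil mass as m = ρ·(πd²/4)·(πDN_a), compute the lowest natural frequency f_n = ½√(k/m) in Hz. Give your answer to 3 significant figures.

k = Gd⁴/(8D³N_a) = (77.4×10³)(2.5⁴)/(8·25.0³·14) = 1.7277 N/mm = 1727.7 N/m
Wire length L = πDN_a = π·25.0·14 = 1099.6 mm
m = ρ·(πd²/4)·L = 8280 × 4.9087×10⁻⁶ m² × 1.0996 m = 0.044691 kg
f_n = ½√(k/m) = 0.5·√(1727.7/0.044691) = 0.5·√(38658) = 98.309 Hz

98.3 Hz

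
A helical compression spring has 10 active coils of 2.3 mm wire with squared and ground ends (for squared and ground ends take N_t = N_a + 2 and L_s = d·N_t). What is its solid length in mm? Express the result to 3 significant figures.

squared and ground ends: N_t = N_a + 2 = 10 + 2 = 12
L_s = d·N_t = 2.3 × 12 = 27.6 mm

27.6 mm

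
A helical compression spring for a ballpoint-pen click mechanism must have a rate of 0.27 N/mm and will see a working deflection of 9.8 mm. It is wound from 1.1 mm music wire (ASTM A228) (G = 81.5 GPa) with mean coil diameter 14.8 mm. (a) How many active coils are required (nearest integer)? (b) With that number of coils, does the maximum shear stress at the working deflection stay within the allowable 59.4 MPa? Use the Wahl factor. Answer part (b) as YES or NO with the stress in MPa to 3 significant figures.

(a) 17 coils; (b) NO, τ_max = 83.1 MPa

N_a = Gd⁴/(8D³k) = (81.5×10³)(1.1⁴)/(8·14.8³·0.27) = 17.04 → N_a = 17
Actual rate k = Gd⁴/(8D³·17) = 0.27065 N/mm
Working load F = kδ = 0.27065·9.8 = 2.6523 N
C = 14.8/1.1 = 13.4545; K_W = (4C−1)/(4C−4)+0.615/C = 1.1059
τ_max = K_W·8FD/(πd³) = 1.1059·75.102 = 83.058 MPa
τ_max > 59.4 MPa → exceeds allowable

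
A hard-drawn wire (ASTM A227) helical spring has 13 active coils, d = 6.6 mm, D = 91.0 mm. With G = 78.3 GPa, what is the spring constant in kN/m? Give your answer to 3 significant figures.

k = Gd⁴/(8D³N_a) = (78.3×10³ × 6.6⁴) / (8 × 91.0³ × 13)
  = 1.48572e+08 / 7.83714e+07 = 1.8957 N/mm

1.90 kN/m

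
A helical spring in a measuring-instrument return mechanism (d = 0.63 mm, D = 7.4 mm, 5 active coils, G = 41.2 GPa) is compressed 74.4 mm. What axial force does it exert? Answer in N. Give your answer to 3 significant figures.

k = Gd⁴/(8D³N_a) = (41.2×10³)(0.63⁴)/(8·7.4³·5) = 0.40041 N/mm
F = k·δ = 0.40041 × 74.4 = 29.79 N

29.8 N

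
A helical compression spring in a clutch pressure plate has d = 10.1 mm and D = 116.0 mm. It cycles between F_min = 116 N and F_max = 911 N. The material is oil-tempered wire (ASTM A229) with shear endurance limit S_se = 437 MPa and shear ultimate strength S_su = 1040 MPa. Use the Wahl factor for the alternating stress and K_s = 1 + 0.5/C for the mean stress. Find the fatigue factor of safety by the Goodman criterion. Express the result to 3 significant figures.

2.27

C = D/d = 116.0/10.1 = 11.4851; K_W = (4C−1)/(4C−4)+0.615/C = 1.1251; K_s = 1+0.5/C = 1.0435
F_a = (F_max−F_min)/2 = 397.5 N; F_m = (F_max+F_min)/2 = 513.5 N
τ_a = K_W·8F_aD/(πd³) = 1.1251 × 113.96 = 128.22 MPa
τ_m = K_s·8F_mD/(πd³) = 1.0435 × 147.22 = 153.63 MPa
Goodman: 1/n_f = τ_a/S_se + τ_m/S_su = 128.22/437 + 153.63/1040 = 0.29341 + 0.14772 = 0.44113
n_f = 1/0.44113 = 2.267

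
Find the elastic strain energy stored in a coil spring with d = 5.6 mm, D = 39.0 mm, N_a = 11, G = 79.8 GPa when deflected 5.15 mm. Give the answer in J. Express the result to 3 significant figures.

k = Gd⁴/(8D³N_a) = (79.8×10³)(5.6⁴)/(8·39.0³·11) = 15.034 N/mm
U = ½kδ² = 0.5 × 15.034 × 5.15² = 199.37 N·mm = 0.19937 J

0.199 J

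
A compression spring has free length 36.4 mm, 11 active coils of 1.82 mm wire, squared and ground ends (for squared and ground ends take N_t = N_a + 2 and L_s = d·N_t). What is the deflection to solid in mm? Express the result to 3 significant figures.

N_t = 13; L_s = 1.82·13 = 23.66 mm
δ_solid = L₀ − L_s = 36.4 − 23.66 = 12.74 mm

12.7 mm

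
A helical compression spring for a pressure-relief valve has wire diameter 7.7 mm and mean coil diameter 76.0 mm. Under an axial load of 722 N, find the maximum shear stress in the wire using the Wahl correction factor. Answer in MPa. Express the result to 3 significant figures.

351 MPa

Spring index C = D/d = 76.0/7.7 = 9.8701
K_W = (4C−1)/(4C−4) + 0.615/C = 38.481/35.481 + 0.0623 = 1.1469
τ₀ = 8FD/(πd³) = 8·722·76.0/(π·7.7³) = 438976/1434.2 = 306.07 MPa
τ_max = K·τ₀ = 1.1469 × 306.07 = 351.02 MPa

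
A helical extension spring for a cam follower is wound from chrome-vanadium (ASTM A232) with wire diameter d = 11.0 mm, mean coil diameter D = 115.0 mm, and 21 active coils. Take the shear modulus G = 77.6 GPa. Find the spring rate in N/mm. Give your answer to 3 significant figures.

4.45 N/mm

k = Gd⁴/(8D³N_a) = (77.6×10³ × 11.0⁴) / (8 × 115.0³ × 21)
  = 1.13614e+09 / 2.55507e+08 = 4.4466 N/mm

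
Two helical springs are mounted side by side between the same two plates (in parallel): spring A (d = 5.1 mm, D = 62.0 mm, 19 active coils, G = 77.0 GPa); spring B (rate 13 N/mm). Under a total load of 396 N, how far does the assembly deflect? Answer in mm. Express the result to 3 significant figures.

k_A = Gd⁴/(8D³N_a) = (77.0×10³)(5.1⁴)/(8·62.0³·19) = 1.438 N/mm
Parallel: k_eq = 1.438 + 13 = 14.438 N/mm
δ = F/k_eq = 396/14.438 = 27.428 mm

27.4 mm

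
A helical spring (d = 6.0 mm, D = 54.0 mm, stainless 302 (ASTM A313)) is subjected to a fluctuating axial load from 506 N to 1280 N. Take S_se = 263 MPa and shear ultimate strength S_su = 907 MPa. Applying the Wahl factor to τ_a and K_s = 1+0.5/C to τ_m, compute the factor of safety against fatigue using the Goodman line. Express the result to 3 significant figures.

C = D/d = 54.0/6.0 = 9.0000; K_W = (4C−1)/(4C−4)+0.615/C = 1.1621; K_s = 1+0.5/C = 1.0556
F_a = (F_max−F_min)/2 = 387 N; F_m = (F_max+F_min)/2 = 893 N
τ_a = K_W·8F_aD/(πd³) = 1.1621 × 246.37 = 286.3 MPa
τ_m = K_s·8F_mD/(πd³) = 1.0556 × 568.5 = 600.08 MPa
Goodman: 1/n_f = τ_a/S_se + τ_m/S_su = 286.3/263 + 600.08/907 = 1.08861 + 0.66162 = 1.7502
n_f = 1/1.7502 = 0.5714

0.571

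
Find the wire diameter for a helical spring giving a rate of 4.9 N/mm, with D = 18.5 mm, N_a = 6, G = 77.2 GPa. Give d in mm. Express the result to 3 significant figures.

2.10 mm

d = (8D³N_a·k / G)^(1/4) = (8·18.5³·6·4.9 / (77.2×10³))^0.25
  = (19.29)^0.25 = 2.0957 mm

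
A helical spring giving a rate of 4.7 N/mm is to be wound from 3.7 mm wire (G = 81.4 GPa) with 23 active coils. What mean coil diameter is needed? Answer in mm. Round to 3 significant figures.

D = (Gd⁴/(8N_a·k))^(1/3) = (81.4×10³·3.7⁴/(8·23·4.7))^(1/3)
  = (17640.7)^(1/3) = 26.0319 mm

26.0 mm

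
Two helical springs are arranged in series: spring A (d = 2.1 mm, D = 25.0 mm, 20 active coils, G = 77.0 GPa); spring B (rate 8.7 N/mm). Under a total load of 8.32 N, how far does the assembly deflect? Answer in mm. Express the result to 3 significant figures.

k_A = Gd⁴/(8D³N_a) = (77.0×10³)(2.1⁴)/(8·25.0³·20) = 0.599 N/mm
Series: 1/k_eq = 1/0.599 + 1/8.7 = 1.7844; k_eq = 0.56042 N/mm
δ = F/k_eq = 8.32/0.56042 = 14.846 mm

14.8 mm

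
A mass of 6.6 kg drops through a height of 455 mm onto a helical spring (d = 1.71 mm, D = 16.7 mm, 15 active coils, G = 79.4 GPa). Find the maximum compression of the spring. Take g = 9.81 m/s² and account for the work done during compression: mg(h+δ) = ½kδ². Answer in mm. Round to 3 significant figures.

280 mm

k = Gd⁴/(8D³N_a) = (79.4×10³)(1.71⁴)/(8·16.7³·15) = 1.2147 N/mm
W = mg = 6.6 × 9.81 = 64.746 N
½kδ² − Wδ − Wh = 0 → δ = (W + √(W² + 2kWh))/k
δ = (64.746 + √(4192 + 71569.6))/1.2147 = (64.746 + 275.25)/1.2147 = 279.9 mm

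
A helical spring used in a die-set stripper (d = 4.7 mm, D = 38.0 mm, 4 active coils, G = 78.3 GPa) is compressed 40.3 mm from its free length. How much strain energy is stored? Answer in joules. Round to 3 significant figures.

17.7 J

k = Gd⁴/(8D³N_a) = (78.3×10³)(4.7⁴)/(8·38.0³·4) = 21.76 N/mm
U = ½kδ² = 0.5 × 21.76 × 40.3² = 17670 N·mm = 17.67 J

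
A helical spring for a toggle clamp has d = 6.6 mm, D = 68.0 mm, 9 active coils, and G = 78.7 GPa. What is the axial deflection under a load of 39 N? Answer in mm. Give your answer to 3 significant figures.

k = Gd⁴/(8D³N_a) = (78.7×10³)(6.6⁴)/(8·68.0³·9) = 6.5962 N/mm
δ = F/k = 39 / 6.5962 = 5.9125 mm

5.91 mm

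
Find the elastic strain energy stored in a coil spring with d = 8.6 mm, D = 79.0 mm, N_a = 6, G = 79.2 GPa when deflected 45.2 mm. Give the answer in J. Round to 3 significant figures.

18.7 J

k = Gd⁴/(8D³N_a) = (79.2×10³)(8.6⁴)/(8·79.0³·6) = 18.306 N/mm
U = ½kδ² = 0.5 × 18.306 × 45.2² = 18700 N·mm = 18.7 J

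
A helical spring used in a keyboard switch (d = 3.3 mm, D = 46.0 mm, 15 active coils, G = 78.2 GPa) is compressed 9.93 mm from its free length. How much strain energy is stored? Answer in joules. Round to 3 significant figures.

k = Gd⁴/(8D³N_a) = (78.2×10³)(3.3⁴)/(8·46.0³·15) = 0.79398 N/mm
U = ½kδ² = 0.5 × 0.79398 × 9.93² = 39.145 N·mm = 0.039145 J

0.0391 J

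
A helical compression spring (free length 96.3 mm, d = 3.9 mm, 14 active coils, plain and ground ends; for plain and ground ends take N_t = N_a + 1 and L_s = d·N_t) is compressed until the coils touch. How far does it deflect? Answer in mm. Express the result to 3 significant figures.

37.8 mm

N_t = 15; L_s = 3.9·15 = 58.5 mm
δ_solid = L₀ − L_s = 96.3 − 58.5 = 37.8 mm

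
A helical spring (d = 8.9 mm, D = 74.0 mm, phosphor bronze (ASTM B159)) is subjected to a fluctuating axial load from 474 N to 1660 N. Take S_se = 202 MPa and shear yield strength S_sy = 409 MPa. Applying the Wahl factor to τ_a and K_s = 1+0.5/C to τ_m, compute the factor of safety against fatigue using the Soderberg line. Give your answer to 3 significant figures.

0.602

C = D/d = 74.0/8.9 = 8.3146; K_W = (4C−1)/(4C−4)+0.615/C = 1.1765; K_s = 1+0.5/C = 1.0601
F_a = (F_max−F_min)/2 = 593 N; F_m = (F_max+F_min)/2 = 1067 N
τ_a = K_W·8F_aD/(πd³) = 1.1765 × 158.51 = 186.49 MPa
τ_m = K_s·8F_mD/(πd³) = 1.0601 × 285.21 = 302.36 MPa
Soderberg: 1/n_f = τ_a/S_se + τ_m/S_sy = 186.49/202 + 302.36/409 = 0.92320 + 0.73927 = 1.6625
n_f = 1/1.6625 = 0.6015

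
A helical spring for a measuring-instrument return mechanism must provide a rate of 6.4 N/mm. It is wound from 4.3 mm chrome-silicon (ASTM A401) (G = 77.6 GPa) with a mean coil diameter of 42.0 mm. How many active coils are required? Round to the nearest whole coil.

7

N_a = Gd⁴/(8D³k) = (77.6×10³ × 4.3⁴)/(8 × 42.0³ × 6.4)
    = 2.65299e+07 / 3.79331e+06 = 6.994 → 7 coils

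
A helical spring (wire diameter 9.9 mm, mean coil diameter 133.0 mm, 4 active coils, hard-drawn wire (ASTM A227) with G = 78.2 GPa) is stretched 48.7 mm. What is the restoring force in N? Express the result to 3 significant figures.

486 N

k = Gd⁴/(8D³N_a) = (78.2×10³)(9.9⁴)/(8·133.0³·4) = 9.978 N/mm
F = k·δ = 9.978 × 48.7 = 485.93 N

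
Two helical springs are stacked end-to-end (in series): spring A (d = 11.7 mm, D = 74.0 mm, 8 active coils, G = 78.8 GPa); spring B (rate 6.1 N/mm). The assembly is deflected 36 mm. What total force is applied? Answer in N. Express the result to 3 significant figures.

198 N

k_A = Gd⁴/(8D³N_a) = (78.8×10³)(11.7⁴)/(8·74.0³·8) = 56.937 N/mm
Series: 1/k_eq = 1/56.937 + 1/6.1 = 0.1815; k_eq = 5.5097 N/mm
F = k_eq·δ = 5.5097·36 = 198.35 N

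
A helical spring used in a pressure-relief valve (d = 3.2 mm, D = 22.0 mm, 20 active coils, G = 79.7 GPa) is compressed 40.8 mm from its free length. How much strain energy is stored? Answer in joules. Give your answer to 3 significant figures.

4.08 J

k = Gd⁴/(8D³N_a) = (79.7×10³)(3.2⁴)/(8·22.0³·20) = 4.9054 N/mm
U = ½kδ² = 0.5 × 4.9054 × 40.8² = 4082.8 N·mm = 4.0828 J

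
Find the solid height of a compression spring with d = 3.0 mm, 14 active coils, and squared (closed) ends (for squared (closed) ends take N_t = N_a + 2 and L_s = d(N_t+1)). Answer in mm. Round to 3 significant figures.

squared (closed) ends: N_t = N_a + 2 = 14 + 2 = 16
L_s = d·(N_t+1) = 3.0 × 17 = 51 mm

51.0 mm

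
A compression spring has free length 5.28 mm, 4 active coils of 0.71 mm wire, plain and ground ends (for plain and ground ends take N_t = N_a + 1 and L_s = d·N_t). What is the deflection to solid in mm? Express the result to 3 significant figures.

N_t = 5; L_s = 0.71·5 = 3.55 mm
δ_solid = L₀ − L_s = 5.28 − 3.55 = 1.73 mm

1.73 mm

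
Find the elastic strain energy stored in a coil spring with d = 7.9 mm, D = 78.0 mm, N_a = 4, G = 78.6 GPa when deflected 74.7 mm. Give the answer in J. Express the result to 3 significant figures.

k = Gd⁴/(8D³N_a) = (78.6×10³)(7.9⁴)/(8·78.0³·4) = 20.16 N/mm
U = ½kδ² = 0.5 × 20.16 × 74.7² = 56248 N·mm = 56.248 J

56.2 J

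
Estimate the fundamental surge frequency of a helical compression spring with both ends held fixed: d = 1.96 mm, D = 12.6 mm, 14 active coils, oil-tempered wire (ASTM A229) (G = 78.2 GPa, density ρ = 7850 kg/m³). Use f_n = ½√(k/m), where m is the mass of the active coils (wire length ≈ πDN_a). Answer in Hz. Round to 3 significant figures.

313 Hz

k = Gd⁴/(8D³N_a) = (78.2×10³)(1.96⁴)/(8·12.6³·14) = 5.1511 N/mm = 5151.1 N/m
Wire length L = πDN_a = π·12.6·14 = 554.18 mm
m = ρ·(πd²/4)·L = 7850 × 3.0172×10⁻⁶ m² × 0.55418 m = 0.013126 kg
f_n = ½√(k/m) = 0.5·√(5151.1/0.013126) = 0.5·√(3.9245e+05) = 313.23 Hz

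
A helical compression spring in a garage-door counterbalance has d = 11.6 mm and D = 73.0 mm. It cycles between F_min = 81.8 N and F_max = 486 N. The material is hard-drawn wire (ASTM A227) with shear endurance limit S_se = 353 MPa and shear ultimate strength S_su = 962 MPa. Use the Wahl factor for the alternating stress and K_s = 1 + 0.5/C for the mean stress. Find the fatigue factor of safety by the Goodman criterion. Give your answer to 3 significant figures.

8.17

C = D/d = 73.0/11.6 = 6.2931; K_W = (4C−1)/(4C−4)+0.615/C = 1.2394; K_s = 1+0.5/C = 1.0795
F_a = (F_max−F_min)/2 = 202.1 N; F_m = (F_max+F_min)/2 = 283.9 N
τ_a = K_W·8F_aD/(πd³) = 1.2394 × 24.069 = 29.831 MPa
τ_m = K_s·8F_mD/(πd³) = 1.0795 × 33.811 = 36.497 MPa
Goodman: 1/n_f = τ_a/S_se + τ_m/S_su = 29.831/353 + 36.497/962 = 0.08451 + 0.03794 = 0.12245
n_f = 1/0.12245 = 8.167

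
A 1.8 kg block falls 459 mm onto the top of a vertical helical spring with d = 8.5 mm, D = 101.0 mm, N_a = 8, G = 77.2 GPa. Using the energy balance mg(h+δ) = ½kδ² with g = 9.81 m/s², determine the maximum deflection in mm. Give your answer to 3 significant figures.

k = Gd⁴/(8D³N_a) = (77.2×10³)(8.5⁴)/(8·101.0³·8) = 6.1115 N/mm
W = mg = 1.8 × 9.81 = 17.658 N
½kδ² − Wδ − Wh = 0 → δ = (W + √(W² + 2kWh))/k
δ = (17.658 + √(311.8 + 99067.9))/6.1115 = (17.658 + 315.25)/6.1115 = 54.472 mm

54.5 mm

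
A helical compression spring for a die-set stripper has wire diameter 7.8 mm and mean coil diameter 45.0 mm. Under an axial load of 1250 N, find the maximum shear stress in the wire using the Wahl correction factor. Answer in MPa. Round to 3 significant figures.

Spring index C = D/d = 45.0/7.8 = 5.7692
K_W = (4C−1)/(4C−4) + 0.615/C = 22.077/19.077 + 0.1066 = 1.2639
τ₀ = 8FD/(πd³) = 8·1250·45.0/(π·7.8³) = 450000/1490.8 = 301.84 MPa
τ_max = K·τ₀ = 1.2639 × 301.84 = 381.48 MPa

381 MPa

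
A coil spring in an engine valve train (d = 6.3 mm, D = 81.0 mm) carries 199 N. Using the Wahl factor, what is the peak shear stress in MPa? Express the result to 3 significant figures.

182 MPa

Spring index C = D/d = 81.0/6.3 = 12.8571
K_W = (4C−1)/(4C−4) + 0.615/C = 50.429/47.429 + 0.0478 = 1.1111
τ₀ = 8FD/(πd³) = 8·199·81.0/(π·6.3³) = 128952/785.55 = 164.16 MPa
τ_max = K·τ₀ = 1.1111 × 164.16 = 182.39 MPa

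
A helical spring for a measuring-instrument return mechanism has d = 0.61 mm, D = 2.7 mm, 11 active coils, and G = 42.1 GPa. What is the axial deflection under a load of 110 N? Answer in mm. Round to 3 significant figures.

32.7 mm

k = Gd⁴/(8D³N_a) = (42.1×10³)(0.61⁴)/(8·2.7³·11) = 3.3653 N/mm
δ = F/k = 110 / 3.3653 = 32.686 mm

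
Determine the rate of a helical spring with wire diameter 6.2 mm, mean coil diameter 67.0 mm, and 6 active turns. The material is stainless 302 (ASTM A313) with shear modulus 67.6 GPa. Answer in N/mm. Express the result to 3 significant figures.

6.92 N/mm

k = Gd⁴/(8D³N_a) = (67.6×10³ × 6.2⁴) / (8 × 67.0³ × 6)
  = 9.9888e+07 / 1.44366e+07 = 6.9191 N/mm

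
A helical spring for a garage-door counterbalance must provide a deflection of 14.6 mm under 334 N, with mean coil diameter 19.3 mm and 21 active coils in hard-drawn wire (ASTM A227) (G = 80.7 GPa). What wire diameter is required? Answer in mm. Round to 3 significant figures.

4.30 mm

Required rate k = F/δ = 334/14.6 = 22.877 N/mm
d = (8D³N_a·k / G)^(1/4) = (8·19.3³·21·22.877 / (80.7×10³))^0.25
  = (342.37)^0.25 = 4.3016 mm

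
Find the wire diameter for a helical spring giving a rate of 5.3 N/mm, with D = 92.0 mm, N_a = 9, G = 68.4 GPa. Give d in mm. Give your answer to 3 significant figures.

d = (8D³N_a·k / G)^(1/4) = (8·92.0³·9·5.3 / (68.4×10³))^0.25
  = (4344.3)^0.25 = 8.1186 mm

8.12 mm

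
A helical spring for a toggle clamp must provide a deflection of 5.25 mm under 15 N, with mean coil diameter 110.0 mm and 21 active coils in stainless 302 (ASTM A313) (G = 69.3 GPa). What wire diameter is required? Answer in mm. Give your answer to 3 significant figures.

9.80 mm

Required rate k = F/δ = 15/5.25 = 2.8571 N/mm
d = (8D³N_a·k / G)^(1/4) = (8·110.0³·21·2.8571 / (69.3×10³))^0.25
  = (9219)^0.25 = 9.7988 mm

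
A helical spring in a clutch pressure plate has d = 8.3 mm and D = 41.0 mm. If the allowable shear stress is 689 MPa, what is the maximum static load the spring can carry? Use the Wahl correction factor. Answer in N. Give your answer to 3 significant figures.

C = D/d = 41.0/8.3 = 4.9398
K_W = (4C−1)/(4C−4) + 0.615/C = 18.759/15.759 + 0.1245 = 1.3149
τ_max = K·8FD/(πd³) → F_max = τ_allow·πd³/(8DK)
F_max = 689·π·8.3³/(8·41.0·1.3149) = 1.2377e+06/431.28 = 2869.8 N

2870 N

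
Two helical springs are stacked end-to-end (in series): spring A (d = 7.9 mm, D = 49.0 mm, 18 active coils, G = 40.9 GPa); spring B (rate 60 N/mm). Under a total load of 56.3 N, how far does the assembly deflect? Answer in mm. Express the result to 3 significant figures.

6.93 mm

k_A = Gd⁴/(8D³N_a) = (40.9×10³)(7.9⁴)/(8·49.0³·18) = 9.4033 N/mm
Series: 1/k_eq = 1/9.4033 + 1/60 = 0.12301; k_eq = 8.1293 N/mm
δ = F/k_eq = 56.3/8.1293 = 6.9256 mm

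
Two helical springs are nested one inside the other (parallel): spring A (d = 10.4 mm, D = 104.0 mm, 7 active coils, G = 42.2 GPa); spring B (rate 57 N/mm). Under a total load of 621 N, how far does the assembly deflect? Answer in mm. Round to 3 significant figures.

k_A = Gd⁴/(8D³N_a) = (42.2×10³)(10.4⁴)/(8·104.0³·7) = 7.8371 N/mm
Parallel: k_eq = 7.8371 + 57 = 64.837 N/mm
δ = F/k_eq = 621/64.837 = 9.5778 mm

9.58 mm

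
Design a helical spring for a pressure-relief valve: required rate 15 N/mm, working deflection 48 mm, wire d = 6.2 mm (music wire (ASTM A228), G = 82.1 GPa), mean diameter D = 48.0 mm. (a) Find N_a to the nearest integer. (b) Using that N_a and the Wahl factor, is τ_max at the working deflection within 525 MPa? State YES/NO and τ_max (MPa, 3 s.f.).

(a) 9 coils; (b) YES, τ_max = 447 MPa

N_a = Gd⁴/(8D³k) = (82.1×10³)(6.2⁴)/(8·48.0³·15) = 9.141 → N_a = 9
Actual rate k = Gd⁴/(8D³·9) = 15.235 N/mm
Working load F = kδ = 15.235·48 = 731.3 N
C = 48.0/6.2 = 7.7419; K_W = (4C−1)/(4C−4)+0.615/C = 1.1907
τ_max = K_W·8FD/(πd³) = 1.1907·375.06 = 446.58 MPa
τ_max ≤ 525 MPa → acceptable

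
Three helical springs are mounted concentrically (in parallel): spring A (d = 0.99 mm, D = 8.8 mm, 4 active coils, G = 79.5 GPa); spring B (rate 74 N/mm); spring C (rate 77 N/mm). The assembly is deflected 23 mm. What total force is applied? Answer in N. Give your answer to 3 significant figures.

k_A = Gd⁴/(8D³N_a) = (79.5×10³)(0.99⁴)/(8·8.8³·4) = 3.5019 N/mm
Parallel: k_eq = 3.5019 + 74 + 77 = 154.5 N/mm
F = k_eq·δ = 154.5·23 = 3553.5 N

3550 N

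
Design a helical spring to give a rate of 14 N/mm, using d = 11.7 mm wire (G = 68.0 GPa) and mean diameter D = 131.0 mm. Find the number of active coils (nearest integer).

5

N_a = Gd⁴/(8D³k) = (68.0×10³ × 11.7⁴)/(8 × 131.0³ × 14)
    = 1.27424e+09 / 2.51786e+08 = 5.061 → 5 coils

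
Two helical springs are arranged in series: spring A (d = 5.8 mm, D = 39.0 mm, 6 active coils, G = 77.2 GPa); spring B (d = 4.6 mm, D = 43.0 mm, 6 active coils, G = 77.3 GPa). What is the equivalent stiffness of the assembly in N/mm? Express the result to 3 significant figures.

7.00 N/mm

k_A = Gd⁴/(8D³N_a) = (77.2×10³)(5.8⁴)/(8·39.0³·6) = 30.683 N/mm
k_B = Gd⁴/(8D³N_a) = (77.3×10³)(4.6⁴)/(8·43.0³·6) = 9.0691 N/mm
Series: 1/k_eq = 1/30.683 + 1/9.0691 = 0.14286; k_eq = 7 N/mm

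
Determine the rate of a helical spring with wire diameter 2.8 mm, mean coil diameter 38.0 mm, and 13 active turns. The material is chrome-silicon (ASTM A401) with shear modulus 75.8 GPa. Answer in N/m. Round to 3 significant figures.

816 N/m

k = Gd⁴/(8D³N_a) = (75.8×10³ × 2.8⁴) / (8 × 38.0³ × 13)
  = 4.65909e+06 / 5.70669e+06 = 0.81643 N/mm = 816.43 N/m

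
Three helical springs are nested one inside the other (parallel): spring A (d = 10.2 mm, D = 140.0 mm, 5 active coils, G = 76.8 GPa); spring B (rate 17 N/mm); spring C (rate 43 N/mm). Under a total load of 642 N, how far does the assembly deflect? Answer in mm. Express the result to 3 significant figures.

9.50 mm

k_A = Gd⁴/(8D³N_a) = (76.8×10³)(10.2⁴)/(8·140.0³·5) = 7.5739 N/mm
Parallel: k_eq = 7.5739 + 17 + 43 = 67.574 N/mm
δ = F/k_eq = 642/67.574 = 9.5007 mm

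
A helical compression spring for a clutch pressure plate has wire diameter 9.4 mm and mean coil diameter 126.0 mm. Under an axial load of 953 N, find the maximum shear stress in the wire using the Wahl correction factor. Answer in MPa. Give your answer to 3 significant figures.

Spring index C = D/d = 126.0/9.4 = 13.4043
K_W = (4C−1)/(4C−4) + 0.615/C = 52.617/49.617 + 0.0459 = 1.1063
τ₀ = 8FD/(πd³) = 8·953·126.0/(π·9.4³) = 960624/2609.4 = 368.15 MPa
τ_max = K·τ₀ = 1.1063 × 368.15 = 407.3 MPa

407 MPa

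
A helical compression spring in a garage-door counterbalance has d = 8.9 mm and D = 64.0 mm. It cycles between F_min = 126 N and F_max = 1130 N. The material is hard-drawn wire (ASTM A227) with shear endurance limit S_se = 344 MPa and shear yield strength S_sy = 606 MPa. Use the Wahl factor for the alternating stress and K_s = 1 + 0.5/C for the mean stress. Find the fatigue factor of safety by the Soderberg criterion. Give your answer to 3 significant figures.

1.51

C = D/d = 64.0/8.9 = 7.1910; K_W = (4C−1)/(4C−4)+0.615/C = 1.2067; K_s = 1+0.5/C = 1.0695
F_a = (F_max−F_min)/2 = 502 N; F_m = (F_max+F_min)/2 = 628 N
τ_a = K_W·8F_aD/(πd³) = 1.2067 × 116.05 = 140.04 MPa
τ_m = K_s·8F_mD/(πd³) = 1.0695 × 145.18 = 155.28 MPa
Soderberg: 1/n_f = τ_a/S_se + τ_m/S_sy = 140.04/344 + 155.28/606 = 0.40708 + 0.25623 = 0.66331
n_f = 1/0.66331 = 1.508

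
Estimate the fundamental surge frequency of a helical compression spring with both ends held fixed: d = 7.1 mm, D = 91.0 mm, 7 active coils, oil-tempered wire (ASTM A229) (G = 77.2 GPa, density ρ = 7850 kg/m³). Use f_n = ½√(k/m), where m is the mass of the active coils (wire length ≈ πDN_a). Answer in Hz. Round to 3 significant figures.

k = Gd⁴/(8D³N_a) = (77.2×10³)(7.1⁴)/(8·91.0³·7) = 4.6488 N/mm = 4648.8 N/m
Wire length L = πDN_a = π·91.0·7 = 2001.2 mm
m = ρ·(πd²/4)·L = 7850 × 39.592×10⁻⁶ m² × 2.0012 m = 0.62196 kg
f_n = ½√(k/m) = 0.5·√(4648.8/0.62196) = 0.5·√(7474.3) = 43.227 Hz

43.2 Hz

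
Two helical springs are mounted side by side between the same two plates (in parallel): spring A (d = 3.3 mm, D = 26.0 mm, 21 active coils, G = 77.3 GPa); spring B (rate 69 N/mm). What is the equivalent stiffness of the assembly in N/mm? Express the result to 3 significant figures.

k_A = Gd⁴/(8D³N_a) = (77.3×10³)(3.3⁴)/(8·26.0³·21) = 3.1046 N/mm
Parallel: k_eq = 3.1046 + 69 = 72.105 N/mm

72.1 N/mm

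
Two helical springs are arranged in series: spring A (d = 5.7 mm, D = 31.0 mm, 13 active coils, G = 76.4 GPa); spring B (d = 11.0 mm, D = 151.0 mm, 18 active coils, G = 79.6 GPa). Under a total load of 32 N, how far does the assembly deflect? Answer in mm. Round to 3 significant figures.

14.8 mm

k_A = Gd⁴/(8D³N_a) = (76.4×10³)(5.7⁴)/(8·31.0³·13) = 26.03 N/mm
k_B = Gd⁴/(8D³N_a) = (79.6×10³)(11.0⁴)/(8·151.0³·18) = 2.3507 N/mm
Series: 1/k_eq = 1/26.03 + 1/2.3507 = 0.46383; k_eq = 2.156 N/mm
δ = F/k_eq = 32/2.156 = 14.843 mm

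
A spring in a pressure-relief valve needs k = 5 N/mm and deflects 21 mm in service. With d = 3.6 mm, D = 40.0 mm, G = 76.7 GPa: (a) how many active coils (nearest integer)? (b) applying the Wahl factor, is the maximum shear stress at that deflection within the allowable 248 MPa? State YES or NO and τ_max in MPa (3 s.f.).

(a) 5 coils; (b) NO, τ_max = 261 MPa

N_a = Gd⁴/(8D³k) = (76.7×10³)(3.6⁴)/(8·40.0³·5) = 5.032 → N_a = 5
Actual rate k = Gd⁴/(8D³·5) = 5.0323 N/mm
Working load F = kδ = 5.0323·21 = 105.68 N
C = 40.0/3.6 = 11.1111; K_W = (4C−1)/(4C−4)+0.615/C = 1.1295
τ_max = K_W·8FD/(πd³) = 1.1295·230.72 = 260.6 MPa
τ_max > 248 MPa → exceeds allowable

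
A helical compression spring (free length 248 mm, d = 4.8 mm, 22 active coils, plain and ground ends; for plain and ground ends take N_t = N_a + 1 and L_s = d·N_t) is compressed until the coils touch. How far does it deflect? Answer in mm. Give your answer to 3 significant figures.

138 mm

N_t = 23; L_s = 4.8·23 = 110.4 mm
δ_solid = L₀ − L_s = 248 − 110.4 = 137.6 mm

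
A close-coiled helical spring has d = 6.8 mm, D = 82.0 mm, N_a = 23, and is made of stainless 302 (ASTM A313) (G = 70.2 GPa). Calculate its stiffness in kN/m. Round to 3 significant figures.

k = Gd⁴/(8D³N_a) = (70.2×10³ × 6.8⁴) / (8 × 82.0³ × 23)
  = 1.50097e+08 / 1.01452e+08 = 1.4795 N/mm

1.48 kN/m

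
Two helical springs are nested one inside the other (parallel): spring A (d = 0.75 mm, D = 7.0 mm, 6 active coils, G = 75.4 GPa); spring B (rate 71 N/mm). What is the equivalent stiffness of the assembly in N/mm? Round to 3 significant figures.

72.4 N/mm

k_A = Gd⁴/(8D³N_a) = (75.4×10³)(0.75⁴)/(8·7.0³·6) = 1.449 N/mm
Parallel: k_eq = 1.449 + 71 = 72.449 N/mm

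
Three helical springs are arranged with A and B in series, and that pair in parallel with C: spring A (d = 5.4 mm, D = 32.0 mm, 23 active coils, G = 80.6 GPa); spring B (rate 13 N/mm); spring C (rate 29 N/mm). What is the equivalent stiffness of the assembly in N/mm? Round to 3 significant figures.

k_A = Gd⁴/(8D³N_a) = (80.6×10³)(5.4⁴)/(8·32.0³·23) = 11.367 N/mm
Springs A,B series: k_AB = 1/(1/11.367+1/13) = 6.0644 N/mm; parallel with C: k_eq = 6.0644+29 = 35.064 N/mm

35.1 N/mm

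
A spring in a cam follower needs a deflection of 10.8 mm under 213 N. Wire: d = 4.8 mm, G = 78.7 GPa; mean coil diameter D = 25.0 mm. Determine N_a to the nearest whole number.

17

Required rate k = F/δ = 213/10.8 = 19.722 N/mm
N_a = Gd⁴/(8D³k) = (78.7×10³ × 4.8⁴)/(8 × 25.0³ × 19.722)
    = 4.17772e+07 / 2.46528e+06 = 16.95 → 17 coils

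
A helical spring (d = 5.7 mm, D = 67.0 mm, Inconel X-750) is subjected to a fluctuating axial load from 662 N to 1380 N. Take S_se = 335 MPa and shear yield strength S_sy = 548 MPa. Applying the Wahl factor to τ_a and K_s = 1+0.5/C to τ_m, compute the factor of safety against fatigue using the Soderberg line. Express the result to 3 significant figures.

0.345

C = D/d = 67.0/5.7 = 11.7544; K_W = (4C−1)/(4C−4)+0.615/C = 1.1221; K_s = 1+0.5/C = 1.0425
F_a = (F_max−F_min)/2 = 359 N; F_m = (F_max+F_min)/2 = 1021 N
τ_a = K_W·8F_aD/(πd³) = 1.1221 × 330.74 = 371.11 MPa
τ_m = K_s·8F_mD/(πd³) = 1.0425 × 940.62 = 980.64 MPa
Soderberg: 1/n_f = τ_a/S_se + τ_m/S_sy = 371.11/335 + 980.64/548 = 1.10779 + 1.78948 = 2.8973
n_f = 1/2.8973 = 0.3452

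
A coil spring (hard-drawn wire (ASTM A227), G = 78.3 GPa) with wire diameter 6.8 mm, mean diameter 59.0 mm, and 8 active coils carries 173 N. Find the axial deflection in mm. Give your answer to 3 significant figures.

k = Gd⁴/(8D³N_a) = (78.3×10³)(6.8⁴)/(8·59.0³·8) = 12.737 N/mm
δ = F/k = 173 / 12.737 = 13.583 mm

13.6 mm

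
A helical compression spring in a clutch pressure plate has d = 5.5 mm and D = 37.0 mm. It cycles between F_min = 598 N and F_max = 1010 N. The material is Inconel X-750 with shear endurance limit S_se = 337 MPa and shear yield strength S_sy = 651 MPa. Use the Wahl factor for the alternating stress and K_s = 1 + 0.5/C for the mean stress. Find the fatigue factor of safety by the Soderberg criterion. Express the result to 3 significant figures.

0.851

C = D/d = 37.0/5.5 = 6.7273; K_W = (4C−1)/(4C−4)+0.615/C = 1.2224; K_s = 1+0.5/C = 1.0743
F_a = (F_max−F_min)/2 = 206 N; F_m = (F_max+F_min)/2 = 804 N
τ_a = K_W·8F_aD/(πd³) = 1.2224 × 116.66 = 142.6 MPa
τ_m = K_s·8F_mD/(πd³) = 1.0743 × 455.31 = 489.15 MPa
Soderberg: 1/n_f = τ_a/S_se + τ_m/S_sy = 142.6/337 + 489.15/651 = 0.42315 + 0.75139 = 1.1745
n_f = 1/1.1745 = 0.8514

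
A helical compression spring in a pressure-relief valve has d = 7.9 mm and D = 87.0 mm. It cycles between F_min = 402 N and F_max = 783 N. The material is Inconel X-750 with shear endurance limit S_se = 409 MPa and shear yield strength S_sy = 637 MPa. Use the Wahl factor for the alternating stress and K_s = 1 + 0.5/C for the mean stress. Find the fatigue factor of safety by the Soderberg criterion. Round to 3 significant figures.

1.48

C = D/d = 87.0/7.9 = 11.0127; K_W = (4C−1)/(4C−4)+0.615/C = 1.1308; K_s = 1+0.5/C = 1.0454
F_a = (F_max−F_min)/2 = 190.5 N; F_m = (F_max+F_min)/2 = 592.5 N
τ_a = K_W·8F_aD/(πd³) = 1.1308 × 85.6 = 96.792 MPa
τ_m = K_s·8F_mD/(πd³) = 1.0454 × 266.24 = 278.32 MPa
Soderberg: 1/n_f = τ_a/S_se + τ_m/S_sy = 96.792/409 + 278.32/637 = 0.23666 + 0.43693 = 0.67358
n_f = 1/0.67358 = 1.485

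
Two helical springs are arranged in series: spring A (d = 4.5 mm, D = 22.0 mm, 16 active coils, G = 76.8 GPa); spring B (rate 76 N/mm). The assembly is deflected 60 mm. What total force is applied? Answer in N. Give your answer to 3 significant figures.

k_A = Gd⁴/(8D³N_a) = (76.8×10³)(4.5⁴)/(8·22.0³·16) = 23.106 N/mm
Series: 1/k_eq = 1/23.106 + 1/76 = 0.056436; k_eq = 17.719 N/mm
F = k_eq·δ = 17.719·60 = 1063.2 N

1060 N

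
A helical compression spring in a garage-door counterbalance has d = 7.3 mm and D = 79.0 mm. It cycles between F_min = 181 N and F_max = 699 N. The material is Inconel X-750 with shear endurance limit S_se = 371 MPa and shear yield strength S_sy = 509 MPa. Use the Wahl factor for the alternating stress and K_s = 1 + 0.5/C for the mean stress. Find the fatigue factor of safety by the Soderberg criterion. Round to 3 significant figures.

C = D/d = 79.0/7.3 = 10.8219; K_W = (4C−1)/(4C−4)+0.615/C = 1.1332; K_s = 1+0.5/C = 1.0462
F_a = (F_max−F_min)/2 = 259 N; F_m = (F_max+F_min)/2 = 440 N
τ_a = K_W·8F_aD/(πd³) = 1.1332 × 133.94 = 151.78 MPa
τ_m = K_s·8F_mD/(πd³) = 1.0462 × 227.54 = 238.05 MPa
Soderberg: 1/n_f = τ_a/S_se + τ_m/S_sy = 151.78/371 + 238.05/509 = 0.40910 + 0.46768 = 0.87678
n_f = 1/0.87678 = 1.141

1.14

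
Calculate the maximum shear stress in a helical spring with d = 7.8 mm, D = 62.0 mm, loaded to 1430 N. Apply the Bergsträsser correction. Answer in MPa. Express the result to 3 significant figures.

558 MPa

Spring index C = D/d = 62.0/7.8 = 7.9487
K_B = (4C+2)/(4C−3) = 33.795/28.795 = 1.1736
τ₀ = 8FD/(πd³) = 8·1430·62.0/(π·7.8³) = 709280/1490.8 = 475.76 MPa
τ_max = K·τ₀ = 1.1736 × 475.76 = 558.37 MPa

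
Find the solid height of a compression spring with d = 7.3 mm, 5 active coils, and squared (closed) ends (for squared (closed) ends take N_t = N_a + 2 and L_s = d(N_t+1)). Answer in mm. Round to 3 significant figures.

squared (closed) ends: N_t = N_a + 2 = 5 + 2 = 7
L_s = d·(N_t+1) = 7.3 × 8 = 58.4 mm

58.4 mm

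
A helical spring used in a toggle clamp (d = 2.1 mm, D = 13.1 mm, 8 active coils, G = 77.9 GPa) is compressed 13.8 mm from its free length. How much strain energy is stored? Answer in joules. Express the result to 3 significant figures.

k = Gd⁴/(8D³N_a) = (77.9×10³)(2.1⁴)/(8·13.1³·8) = 10.53 N/mm
U = ½kδ² = 0.5 × 10.53 × 13.8² = 1002.6 N·mm = 1.0026 J

1.00 J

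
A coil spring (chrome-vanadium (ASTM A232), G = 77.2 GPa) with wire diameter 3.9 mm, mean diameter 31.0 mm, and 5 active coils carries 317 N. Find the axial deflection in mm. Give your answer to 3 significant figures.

k = Gd⁴/(8D³N_a) = (77.2×10³)(3.9⁴)/(8·31.0³·5) = 14.988 N/mm
δ = F/k = 317 / 14.988 = 21.151 mm

21.2 mm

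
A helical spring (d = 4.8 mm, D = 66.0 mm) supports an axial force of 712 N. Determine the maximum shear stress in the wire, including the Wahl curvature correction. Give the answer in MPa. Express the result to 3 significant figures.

Spring index C = D/d = 66.0/4.8 = 13.7500
K_W = (4C−1)/(4C−4) + 0.615/C = 54.000/51.000 + 0.0447 = 1.1036
τ₀ = 8FD/(πd³) = 8·712·66.0/(π·4.8³) = 375936/347.44 = 1082 MPa
τ_max = K·τ₀ = 1.1036 × 1082 = 1194.1 MPa

1190 MPa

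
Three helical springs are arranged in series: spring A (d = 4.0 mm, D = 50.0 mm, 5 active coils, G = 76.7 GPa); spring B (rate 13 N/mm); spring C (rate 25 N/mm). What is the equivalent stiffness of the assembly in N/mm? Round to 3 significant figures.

2.69 N/mm

k_A = Gd⁴/(8D³N_a) = (76.7×10³)(4.0⁴)/(8·50.0³·5) = 3.927 N/mm
Series: 1/k_eq = 1/3.927 + 1/13 + 1/25 = 0.37157; k_eq = 2.6913 N/mm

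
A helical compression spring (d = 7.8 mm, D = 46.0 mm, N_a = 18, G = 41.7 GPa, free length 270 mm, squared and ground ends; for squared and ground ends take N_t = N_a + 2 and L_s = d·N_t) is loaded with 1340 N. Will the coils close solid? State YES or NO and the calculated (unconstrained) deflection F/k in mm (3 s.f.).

YES, δ = 122 mm

k = Gd⁴/(8D³N_a) = (41.7×10³)(7.8⁴)/(8·46.0³·18) = 11.012 N/mm
N_t = 20; L_s = 7.8·20 = 156 mm; δ_solid = L₀ − L_s = 270 − 156 = 114 mm
δ = F/k = 1340/11.012 = 121.68 mm
δ ≥ δ_solid → spring goes solid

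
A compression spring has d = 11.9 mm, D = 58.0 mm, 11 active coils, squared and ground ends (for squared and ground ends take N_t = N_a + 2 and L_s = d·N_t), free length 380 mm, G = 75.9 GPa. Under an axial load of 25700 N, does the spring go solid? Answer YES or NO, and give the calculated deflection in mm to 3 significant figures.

YES, δ = 290 mm

k = Gd⁴/(8D³N_a) = (75.9×10³)(11.9⁴)/(8·58.0³·11) = 88.647 N/mm
N_t = 13; L_s = 11.9·13 = 154.7 mm; δ_solid = L₀ − L_s = 380 − 154.7 = 225.3 mm
δ = F/k = 25700/88.647 = 289.91 mm
δ ≥ δ_solid → spring goes solid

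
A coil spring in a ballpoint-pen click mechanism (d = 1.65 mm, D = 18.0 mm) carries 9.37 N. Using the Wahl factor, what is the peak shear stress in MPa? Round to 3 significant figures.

108 MPa

Spring index C = D/d = 18.0/1.65 = 10.9091
K_W = (4C−1)/(4C−4) + 0.615/C = 42.636/39.636 + 0.0564 = 1.1321
τ₀ = 8FD/(πd³) = 8·9.37·18.0/(π·1.65³) = 1349.28/14.112 = 95.609 MPa
τ_max = K·τ₀ = 1.1321 × 95.609 = 108.24 MPa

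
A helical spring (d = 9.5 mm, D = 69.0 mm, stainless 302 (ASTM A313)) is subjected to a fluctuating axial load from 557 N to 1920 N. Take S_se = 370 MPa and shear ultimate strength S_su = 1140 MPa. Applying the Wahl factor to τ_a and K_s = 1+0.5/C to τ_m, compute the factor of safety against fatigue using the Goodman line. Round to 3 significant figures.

1.44

C = D/d = 69.0/9.5 = 7.2632; K_W = (4C−1)/(4C−4)+0.615/C = 1.2044; K_s = 1+0.5/C = 1.0688
F_a = (F_max−F_min)/2 = 681.5 N; F_m = (F_max+F_min)/2 = 1238.5 N
τ_a = K_W·8F_aD/(πd³) = 1.2044 × 139.66 = 168.21 MPa
τ_m = K_s·8F_mD/(πd³) = 1.0688 × 253.81 = 271.29 MPa
Goodman: 1/n_f = τ_a/S_se + τ_m/S_su = 168.21/370 + 271.29/1140 = 0.45463 + 0.23797 = 0.6926
n_f = 1/0.6926 = 1.444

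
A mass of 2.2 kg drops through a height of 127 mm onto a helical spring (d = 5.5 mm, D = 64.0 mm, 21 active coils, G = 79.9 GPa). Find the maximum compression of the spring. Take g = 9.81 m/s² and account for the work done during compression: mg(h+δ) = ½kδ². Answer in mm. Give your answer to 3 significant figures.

71.9 mm

k = Gd⁴/(8D³N_a) = (79.9×10³)(5.5⁴)/(8·64.0³·21) = 1.6602 N/mm
W = mg = 2.2 × 9.81 = 21.582 N
½kδ² − Wδ − Wh = 0 → δ = (W + √(W² + 2kWh))/k
δ = (21.582 + √(465.78 + 9100.68))/1.6602 = (21.582 + 97.808)/1.6602 = 71.915 mm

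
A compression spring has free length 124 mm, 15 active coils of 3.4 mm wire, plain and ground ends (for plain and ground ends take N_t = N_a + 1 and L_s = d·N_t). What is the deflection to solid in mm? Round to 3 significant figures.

69.6 mm

N_t = 16; L_s = 3.4·16 = 54.4 mm
δ_solid = L₀ − L_s = 124 − 54.4 = 69.6 mm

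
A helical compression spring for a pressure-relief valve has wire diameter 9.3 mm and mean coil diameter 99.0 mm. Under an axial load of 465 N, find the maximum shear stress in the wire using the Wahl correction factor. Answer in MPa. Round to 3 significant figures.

Spring index C = D/d = 99.0/9.3 = 10.6452
K_W = (4C−1)/(4C−4) + 0.615/C = 41.581/38.581 + 0.0578 = 1.1355
τ₀ = 8FD/(πd³) = 8·465·99.0/(π·9.3³) = 368280/2527 = 145.74 MPa
τ_max = K·τ₀ = 1.1355 × 145.74 = 165.49 MPa

165 MPa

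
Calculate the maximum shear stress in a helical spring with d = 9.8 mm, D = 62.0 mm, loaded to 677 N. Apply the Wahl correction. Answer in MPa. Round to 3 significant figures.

141 MPa

Spring index C = D/d = 62.0/9.8 = 6.3265
K_W = (4C−1)/(4C−4) + 0.615/C = 24.306/21.306 + 0.0972 = 1.2380
τ₀ = 8FD/(πd³) = 8·677·62.0/(π·9.8³) = 335792/2956.8 = 113.56 MPa
τ_max = K·τ₀ = 1.2380 × 113.56 = 140.59 MPa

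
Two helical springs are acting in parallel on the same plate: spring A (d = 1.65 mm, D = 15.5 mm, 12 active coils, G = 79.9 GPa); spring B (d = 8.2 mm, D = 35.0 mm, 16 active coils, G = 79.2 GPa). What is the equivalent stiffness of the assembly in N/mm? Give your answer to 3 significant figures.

66.9 N/mm

k_A = Gd⁴/(8D³N_a) = (79.9×10³)(1.65⁴)/(8·15.5³·12) = 1.6566 N/mm
k_B = Gd⁴/(8D³N_a) = (79.2×10³)(8.2⁴)/(8·35.0³·16) = 65.248 N/mm
Parallel: k_eq = 1.6566 + 65.248 = 66.904 N/mm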